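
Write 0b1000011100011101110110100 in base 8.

0o103435664

Group the bits in threes: 001 000 011 100 011 101 110 110 100 → 103435664.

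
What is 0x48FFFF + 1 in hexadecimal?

The trailing 4 digits are F (max in base 16), so adding 1 cascades: they roll to 0 and the next digit up increments.

0x490000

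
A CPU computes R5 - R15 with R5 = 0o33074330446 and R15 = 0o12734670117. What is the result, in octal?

0o20137440327

Subtract column by column in base 8:
  6-7 → 7 (borrow)
  4-1-1 → 2
  4-1 → 3
  0-0 → 0
  3-7 → 4 (borrow)
  3-6-1 → 4 (borrow)
  4-4-1 → 7 (borrow)
  7-3-1 → 3
  0-7 → 1 (borrow)
  3-2-1 → 0
  3-1 → 2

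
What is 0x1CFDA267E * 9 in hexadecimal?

Multiply each base-16 digit by 9, carrying:
  E×9 = 126 → write E carry 7
  7×9+7 = 70 → write 6 carry 4
  6×9+4 = 58 → write A carry 3
  2×9+3 = 21 → write 5 carry 1
  A×9+1 = 91 → write B carry 5
  D×9+5 = 122 → write A carry 7
  F×9+7 = 142 → write E carry 8
  C×9+8 = 116 → write 4 carry 7
  1×9+7 = 16 → write 0 carry 1
  remaining carry: 1

0x104EAB5A6E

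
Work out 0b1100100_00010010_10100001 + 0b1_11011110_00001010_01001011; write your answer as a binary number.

Add column by column in base 2, right to left:
  1+1 = 0 carry 1
  0+1+1 = 0 carry 1
  0+0+1 = 1
  0+1 = 1
  0+0 = 0
  1+0 = 1
  0+1 = 1
  1+0 = 1
  0+0 = 0
  1+1 = 0 carry 1
  0+0+1 = 1
  0+1 = 1
  1+0 = 1
  0+0 = 0
  0+0 = 0
  0+0 = 0
  0+0 = 0
  0+1 = 1
  1+1 = 0 carry 1
  0+1+1 = 0 carry 1
  0+1+1 = 0 carry 1
  1+0+1 = 0 carry 1
  1+1+1 = 1 carry 1
  0+1+1 = 0 carry 1
  0+1+1 = 0 carry 1
  final carry 1

0b10010000100001110011101100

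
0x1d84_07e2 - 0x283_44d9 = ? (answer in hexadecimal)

0x1b00c309

Subtract column by column in base 16:
  2-9 → 9 (borrow)
  e-d-1 → 0
  7-4 → 3
  0-4 → c (borrow)
  4-3-1 → 0
  8-8 → 0
  d-2 → b
  1-0 → 1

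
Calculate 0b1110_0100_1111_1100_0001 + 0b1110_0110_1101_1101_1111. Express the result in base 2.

0b111001011110110100000

Add column by column in base 2, right to left:
  1+1 = 0 carry 1
  0+1+1 = 0 carry 1
  0+1+1 = 0 carry 1
  0+1+1 = 0 carry 1
  0+1+1 = 0 carry 1
  0+0+1 = 1
  1+1 = 0 carry 1
  1+1+1 = 1 carry 1
  1+1+1 = 1 carry 1
  1+0+1 = 0 carry 1
  1+1+1 = 1 carry 1
  1+1+1 = 1 carry 1
  0+0+1 = 1
  0+1 = 1
  1+1 = 0 carry 1
  0+0+1 = 1
  0+0 = 0
  1+1 = 0 carry 1
  1+1+1 = 1 carry 1
  1+1+1 = 1 carry 1
  final carry 1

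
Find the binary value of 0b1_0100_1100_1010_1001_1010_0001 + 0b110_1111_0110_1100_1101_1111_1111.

0b1000010000110111011110100000

Add column by column in base 2, right to left:
  1+1 = 0 carry 1
  0+1+1 = 0 carry 1
  0+1+1 = 0 carry 1
  0+1+1 = 0 carry 1
  0+1+1 = 0 carry 1
  1+1+1 = 1 carry 1
  0+1+1 = 0 carry 1
  1+1+1 = 1 carry 1
  1+1+1 = 1 carry 1
  0+0+1 = 1
  0+1 = 1
  1+1 = 0 carry 1
  0+0+1 = 1
  1+0 = 1
  0+1 = 1
  1+1 = 0 carry 1
  0+0+1 = 1
  0+1 = 1
  1+1 = 0 carry 1
  1+0+1 = 0 carry 1
  0+1+1 = 0 carry 1
  0+1+1 = 0 carry 1
  1+1+1 = 1 carry 1
  0+1+1 = 0 carry 1
  1+0+1 = 0 carry 1
  0+1+1 = 0 carry 1
  0+1+1 = 0 carry 1
  final carry 1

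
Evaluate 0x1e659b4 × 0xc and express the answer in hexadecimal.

0x16cc3470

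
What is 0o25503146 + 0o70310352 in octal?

0o116013520

Add column by column in base 8, right to left:
  6+2 = 0 carry 1
  4+5+1 = 2 carry 1
  1+3+1 = 5
  3+0 = 3
  0+1 = 1
  5+3 = 0 carry 1
  5+0+1 = 6
  2+7 = 1 carry 1
  final carry 1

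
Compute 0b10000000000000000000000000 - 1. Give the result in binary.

0b1111111111111111111111111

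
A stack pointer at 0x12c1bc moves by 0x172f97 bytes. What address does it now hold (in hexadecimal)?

0x29f153

Add column by column in base 16, right to left:
  c+7 = 3 carry 1
  b+9+1 = 5 carry 1
  1+f+1 = 1 carry 1
  c+2+1 = f
  2+7 = 9
  1+1 = 2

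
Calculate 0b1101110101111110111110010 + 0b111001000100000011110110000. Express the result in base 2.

0b1000110111010000010110100010

Add column by column in base 2, right to left:
  0+0 = 0
  1+0 = 1
  0+0 = 0
  0+0 = 0
  1+1 = 0 carry 1
  1+1+1 = 1 carry 1
  1+0+1 = 0 carry 1
  1+1+1 = 1 carry 1
  1+1+1 = 1 carry 1
  0+1+1 = 0 carry 1
  1+1+1 = 1 carry 1
  1+0+1 = 0 carry 1
  1+0+1 = 0 carry 1
  1+0+1 = 0 carry 1
  1+0+1 = 0 carry 1
  1+0+1 = 0 carry 1
  0+0+1 = 1
  1+1 = 0 carry 1
  0+0+1 = 1
  1+0 = 1
  1+0 = 1
  1+1 = 0 carry 1
  0+0+1 = 1
  1+0 = 1
  1+1 = 0 carry 1
  0+1+1 = 0 carry 1
  0+1+1 = 0 carry 1
  final carry 1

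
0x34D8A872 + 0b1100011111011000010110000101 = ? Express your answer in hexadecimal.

0b1100011111011000010110000101 = 0xC7D8585 in hexadecimal.
Add column by column in base 16, right to left:
  2+5 = 7
  7+8 = F
  8+5 = D
  A+8 = 2 carry 1
  8+D+1 = 6 carry 1
  D+7+1 = 5 carry 1
  4+C+1 = 1 carry 1
  3+0+1 = 4

0x41562DF7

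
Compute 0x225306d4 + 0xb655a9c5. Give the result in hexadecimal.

0xd8a8b099

Add column by column in base 16, right to left:
  4+5 = 9
  d+c = 9 carry 1
  6+9+1 = 0 carry 1
  0+a+1 = b
  3+5 = 8
  5+5 = a
  2+6 = 8
  2+b = d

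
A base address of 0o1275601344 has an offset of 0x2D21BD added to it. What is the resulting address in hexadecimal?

0o1275601344 = 0xAF702E4 in hexadecimal.
Add column by column in base 16, right to left:
  4+D = 1 carry 1
  E+B+1 = A carry 1
  2+1+1 = 4
  0+2 = 2
  7+D = 4 carry 1
  F+2+1 = 2 carry 1
  A+0+1 = B

0xB2424A1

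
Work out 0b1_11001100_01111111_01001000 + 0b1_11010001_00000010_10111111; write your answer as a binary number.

0b11100111011000001000000111

Add column by column in base 2, right to left:
  0+1 = 1
  0+1 = 1
  0+1 = 1
  1+1 = 0 carry 1
  0+1+1 = 0 carry 1
  0+1+1 = 0 carry 1
  1+0+1 = 0 carry 1
  0+1+1 = 0 carry 1
  1+0+1 = 0 carry 1
  1+1+1 = 1 carry 1
  1+0+1 = 0 carry 1
  1+0+1 = 0 carry 1
  1+0+1 = 0 carry 1
  1+0+1 = 0 carry 1
  1+0+1 = 0 carry 1
  0+0+1 = 1
  0+1 = 1
  0+0 = 0
  1+0 = 1
  1+0 = 1
  0+1 = 1
  0+0 = 0
  1+1 = 0 carry 1
  1+1+1 = 1 carry 1
  1+1+1 = 1 carry 1
  final carry 1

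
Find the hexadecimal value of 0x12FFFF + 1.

The trailing 4 digits are F (max in base 16), so adding 1 cascades: they roll to 0 and the next digit up increments.

0x130000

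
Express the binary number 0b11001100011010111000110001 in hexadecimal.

Group the bits into nibbles: 0011 0011 0001 1010 1110 0011 0001 → 331AE31.

0x331AE31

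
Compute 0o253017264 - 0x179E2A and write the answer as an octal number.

0o245100212

0x179E2A = 0o5717052 in octal.
Subtract column by column in base 8:
  4-2 → 2
  6-5 → 1
  2-0 → 2
  7-7 → 0
  1-1 → 0
  0-7 → 1 (borrow)
  3-5-1 → 5 (borrow)
  5-0-1 → 4
  2-0 → 2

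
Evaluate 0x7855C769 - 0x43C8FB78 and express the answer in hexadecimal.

0x348CCBF1

Subtract column by column in base 16:
  9-8 → 1
  6-7 → F (borrow)
  7-B-1 → B (borrow)
  C-F-1 → C (borrow)
  5-8-1 → C (borrow)
  5-C-1 → 8 (borrow)
  8-3-1 → 4
  7-4 → 3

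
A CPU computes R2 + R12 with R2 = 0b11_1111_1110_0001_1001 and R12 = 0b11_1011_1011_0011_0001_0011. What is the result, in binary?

0b1111111011000100101100

Add column by column in base 2, right to left:
  1+1 = 0 carry 1
  0+1+1 = 0 carry 1
  0+0+1 = 1
  1+0 = 1
  1+1 = 0 carry 1
  0+0+1 = 1
  0+0 = 0
  0+0 = 0
  0+1 = 1
  1+1 = 0 carry 1
  1+0+1 = 0 carry 1
  1+0+1 = 0 carry 1
  1+1+1 = 1 carry 1
  1+1+1 = 1 carry 1
  1+0+1 = 0 carry 1
  1+1+1 = 1 carry 1
  1+1+1 = 1 carry 1
  1+1+1 = 1 carry 1
  0+0+1 = 1
  0+1 = 1
  0+1 = 1
  0+1 = 1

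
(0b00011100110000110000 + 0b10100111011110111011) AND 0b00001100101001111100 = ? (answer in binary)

Add column by column in base 2, right to left:
  0+1 = 1
  0+1 = 1
  0+0 = 0
  0+1 = 1
  1+1 = 0 carry 1
  1+1+1 = 1 carry 1
  0+0+1 = 1
  0+1 = 1
  0+1 = 1
  0+1 = 1
  1+1 = 0 carry 1
  1+0+1 = 0 carry 1
  0+1+1 = 0 carry 1
  0+1+1 = 0 carry 1
  1+1+1 = 1 carry 1
  1+0+1 = 0 carry 1
  1+0+1 = 0 carry 1
  0+1+1 = 0 carry 1
  0+0+1 = 1
  0+1 = 1
Sum = 0b11000100001111101011; now AND with 0b00001100101001111100:
  11000100001111101011
& 00001100101001111100
= 00000100001001101000

0b100001001101000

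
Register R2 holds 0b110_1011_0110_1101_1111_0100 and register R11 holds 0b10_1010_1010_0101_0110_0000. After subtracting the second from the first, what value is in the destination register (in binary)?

Subtract column by column in base 2:
  0-0 → 0
  0-0 → 0
  1-0 → 1
  0-0 → 0
  1-0 → 1
  1-1 → 0
  1-1 → 0
  1-0 → 1
  1-1 → 0
  0-0 → 0
  1-1 → 0
  1-0 → 1
  0-0 → 0
  1-1 → 0
  1-0 → 1
  0-1 → 1 (borrow)
  1-0-1 → 0
  1-1 → 0
  0-0 → 0
  1-1 → 0
  0-0 → 0
  1-1 → 0
  1-0 → 1

0b10000001100100010010100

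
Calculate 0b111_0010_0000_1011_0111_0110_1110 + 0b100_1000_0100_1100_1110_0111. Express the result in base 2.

Add column by column in base 2, right to left:
  0+1 = 1
  1+1 = 0 carry 1
  1+1+1 = 1 carry 1
  1+0+1 = 0 carry 1
  0+0+1 = 1
  1+1 = 0 carry 1
  1+1+1 = 1 carry 1
  0+1+1 = 0 carry 1
  1+0+1 = 0 carry 1
  1+0+1 = 0 carry 1
  1+1+1 = 1 carry 1
  0+1+1 = 0 carry 1
  1+0+1 = 0 carry 1
  1+0+1 = 0 carry 1
  0+1+1 = 0 carry 1
  1+0+1 = 0 carry 1
  0+0+1 = 1
  0+0 = 0
  0+0 = 0
  0+1 = 1
  0+0 = 0
  1+0 = 1
  0+1 = 1
  0+0 = 0
  1+0 = 1
  1+0 = 1
  1+0 = 1

0b111011010010000010001010101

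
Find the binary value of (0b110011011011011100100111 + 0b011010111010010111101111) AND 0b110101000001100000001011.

Add column by column in base 2, right to left:
  1+1 = 0 carry 1
  1+1+1 = 1 carry 1
  1+1+1 = 1 carry 1
  0+1+1 = 0 carry 1
  0+0+1 = 1
  1+1 = 0 carry 1
  0+1+1 = 0 carry 1
  0+1+1 = 0 carry 1
  1+1+1 = 1 carry 1
  1+0+1 = 0 carry 1
  1+1+1 = 1 carry 1
  0+0+1 = 1
  1+0 = 1
  1+1 = 0 carry 1
  0+0+1 = 1
  1+1 = 0 carry 1
  1+1+1 = 1 carry 1
  0+1+1 = 0 carry 1
  1+0+1 = 0 carry 1
  1+1+1 = 1 carry 1
  0+0+1 = 1
  0+1 = 1
  1+1 = 0 carry 1
  1+0+1 = 0 carry 1
  final carry 1
Sum = 0b1001110010101110100010110; now AND with 0b110101000001100000001011:
  1001110010101110100010110
& 0110101000001100000001011
= 0000100000001100000000010

0b100000001100000000010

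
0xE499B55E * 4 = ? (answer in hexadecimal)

0x39266D578

Multiply each base-16 digit by 4, carrying:
  E×4 = 56 → write 8 carry 3
  5×4+3 = 23 → write 7 carry 1
  5×4+1 = 21 → write 5 carry 1
  B×4+1 = 45 → write D carry 2
  9×4+2 = 38 → write 6 carry 2
  9×4+2 = 38 → write 6 carry 2
  4×4+2 = 18 → write 2 carry 1
  E×4+1 = 57 → write 9 carry 3
  remaining carry: 3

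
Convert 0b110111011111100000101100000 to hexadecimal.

Group the bits into nibbles: 0110 1110 1111 1100 0001 0110 0000 → 6EFC160.

0x6EFC160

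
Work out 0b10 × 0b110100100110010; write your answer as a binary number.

0b1101001001100100

Multiply each base-2 digit by 2, carrying:
  0×2 = 0 → write 0
  1×2 = 2 → write 0 carry 1
  0×2+1 = 1 → write 1
  0×2 = 0 → write 0
  1×2 = 2 → write 0 carry 1
  1×2+1 = 3 → write 1 carry 1
  0×2+1 = 1 → write 1
  0×2 = 0 → write 0
  1×2 = 2 → write 0 carry 1
  0×2+1 = 1 → write 1
  0×2 = 0 → write 0
  1×2 = 2 → write 0 carry 1
  0×2+1 = 1 → write 1
  1×2 = 2 → write 0 carry 1
  1×2+1 = 3 → write 1 carry 1
  remaining carry: 1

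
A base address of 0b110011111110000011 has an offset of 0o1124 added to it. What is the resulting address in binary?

0o1124 = 0b1001010100 in binary.
Add column by column in base 2, right to left:
  1+0 = 1
  1+0 = 1
  0+1 = 1
  0+0 = 0
  0+1 = 1
  0+0 = 0
  0+1 = 1
  1+0 = 1
  1+0 = 1
  1+1 = 0 carry 1
  1+0+1 = 0 carry 1
  1+0+1 = 0 carry 1
  1+0+1 = 0 carry 1
  1+0+1 = 0 carry 1
  0+0+1 = 1
  0+0 = 0
  1+0 = 1
  1+0 = 1

0b110100000111010111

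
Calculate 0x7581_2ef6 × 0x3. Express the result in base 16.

0x160838ce2

Multiply each base-16 digit by 3, carrying:
  6×3 = 18 → write 2 carry 1
  f×3+1 = 46 → write e carry 2
  e×3+2 = 44 → write c carry 2
  2×3+2 = 8 → write 8
  1×3 = 3 → write 3
  8×3 = 24 → write 8 carry 1
  5×3+1 = 16 → write 0 carry 1
  7×3+1 = 22 → write 6 carry 1
  remaining carry: 1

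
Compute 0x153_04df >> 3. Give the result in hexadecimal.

0x2a609b

3 bits is not a whole number of base-16 digits; in binary: 1010100110000010011011111 >> 3 = 1010100110000010011011.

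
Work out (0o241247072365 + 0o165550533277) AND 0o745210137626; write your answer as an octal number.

Add column by column in base 8, right to left:
  5+7 = 4 carry 1
  6+7+1 = 6 carry 1
  3+2+1 = 6
  2+3 = 5
  7+3 = 2 carry 1
  0+5+1 = 6
  7+0 = 7
  4+5 = 1 carry 1
  2+5+1 = 0 carry 1
  1+5+1 = 7
  4+6 = 2 carry 1
  2+1+1 = 4
Sum = 0o427017625664; now AND with 0o745210137626:
  4&7=4, 2&4=0, 7&5=5, 0&2=0, 1&1=1, 7&0=0, 6&1=0, 2&3=2, 5&7=5, 6&6=6, 6&2=2, 4&6=4

0o405010025624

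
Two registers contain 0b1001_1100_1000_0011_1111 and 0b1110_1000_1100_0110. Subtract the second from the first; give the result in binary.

0b10001101111101111001

Subtract column by column in base 2:
  1-0 → 1
  1-1 → 0
  1-1 → 0
  1-0 → 1
  1-0 → 1
  1-0 → 1
  0-1 → 1 (borrow)
  0-1-1 → 0 (borrow)
  0-0-1 → 1 (borrow)
  0-0-1 → 1 (borrow)
  0-0-1 → 1 (borrow)
  1-1-1 → 1 (borrow)
  0-0-1 → 1 (borrow)
  0-1-1 → 0 (borrow)
  1-1-1 → 1 (borrow)
  1-1-1 → 1 (borrow)
  1-0-1 → 0
  0-0 → 0
  0-0 → 0
  1-0 → 1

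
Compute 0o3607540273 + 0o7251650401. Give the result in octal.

0o13061410674

Add column by column in base 8, right to left:
  3+1 = 4
  7+0 = 7
  2+4 = 6
  0+0 = 0
  4+5 = 1 carry 1
  5+6+1 = 4 carry 1
  7+1+1 = 1 carry 1
  0+5+1 = 6
  6+2 = 0 carry 1
  3+7+1 = 3 carry 1
  final carry 1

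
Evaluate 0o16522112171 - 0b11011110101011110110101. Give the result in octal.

0o16466236304

0b11011110101011110110101 = 0o33653665 in octal.
Subtract column by column in base 8:
  1-5 → 4 (borrow)
  7-6-1 → 0
  1-6 → 3 (borrow)
  2-3-1 → 6 (borrow)
  1-5-1 → 3 (borrow)
  1-6-1 → 2 (borrow)
  2-3-1 → 6 (borrow)
  2-3-1 → 6 (borrow)
  5-0-1 → 4
  6-0 → 6
  1-0 → 1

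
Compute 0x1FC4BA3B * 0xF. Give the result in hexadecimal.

0x1DC86E975

Multiply each base-16 digit by 15, carrying:
  B×15 = 165 → write 5 carry 10
  3×15+10 = 55 → write 7 carry 3
  A×15+3 = 153 → write 9 carry 9
  B×15+9 = 174 → write E carry 10
  4×15+10 = 70 → write 6 carry 4
  C×15+4 = 184 → write 8 carry 11
  F×15+11 = 236 → write C carry 14
  1×15+14 = 29 → write D carry 1
  remaining carry: 1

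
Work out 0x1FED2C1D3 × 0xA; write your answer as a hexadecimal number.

0x13F43B923E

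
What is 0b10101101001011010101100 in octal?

Group the bits in threes: 010 101 101 001 011 010 101 100 → 25513254.

0o25513254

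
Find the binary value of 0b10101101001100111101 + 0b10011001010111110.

Add column by column in base 2, right to left:
  1+0 = 1
  0+1 = 1
  1+1 = 0 carry 1
  1+1+1 = 1 carry 1
  1+1+1 = 1 carry 1
  1+1+1 = 1 carry 1
  0+0+1 = 1
  0+1 = 1
  1+0 = 1
  1+1 = 0 carry 1
  0+0+1 = 1
  0+0 = 0
  1+1 = 0 carry 1
  0+1+1 = 0 carry 1
  1+0+1 = 0 carry 1
  1+0+1 = 0 carry 1
  0+1+1 = 0 carry 1
  1+0+1 = 0 carry 1
  0+0+1 = 1
  1+0 = 1

0b11000000010111111011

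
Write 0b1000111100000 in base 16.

Group the bits into nibbles: 0001 0001 1110 0000 → 11E0.

0x11E0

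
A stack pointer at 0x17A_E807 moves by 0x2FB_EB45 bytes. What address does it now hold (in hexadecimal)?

Add column by column in base 16, right to left:
  7+5 = C
  0+4 = 4
  8+B = 3 carry 1
  E+E+1 = D carry 1
  A+B+1 = 6 carry 1
  7+F+1 = 7 carry 1
  1+2+1 = 4

0x476D34C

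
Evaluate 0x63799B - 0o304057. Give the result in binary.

0x63799B = 0b11000110111100110011011 in binary.
0o304057 = 0b11000100000101111 in binary.
Subtract column by column in base 2:
  1-1 → 0
  1-1 → 0
  0-1 → 1 (borrow)
  1-1-1 → 1 (borrow)
  1-0-1 → 0
  0-1 → 1 (borrow)
  0-0-1 → 1 (borrow)
  1-0-1 → 0
  1-0 → 1
  0-0 → 0
  0-0 → 0
  1-1 → 0
  1-0 → 1
  1-0 → 1
  1-0 → 1
  0-1 → 1 (borrow)
  1-1-1 → 1 (borrow)
  1-0-1 → 0
  0-0 → 0
  0-0 → 0
  0-0 → 0
  1-0 → 1
  1-0 → 1

0b11000011111000101101100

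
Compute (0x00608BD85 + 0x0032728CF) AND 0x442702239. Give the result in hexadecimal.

0x202210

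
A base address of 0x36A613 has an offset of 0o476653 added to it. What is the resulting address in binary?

0x36A613 = 0b1101101010011000010011 in binary.
0o476653 = 0b100111110110101011 in binary.
Add column by column in base 2, right to left:
  1+1 = 0 carry 1
  1+1+1 = 1 carry 1
  0+0+1 = 1
  0+1 = 1
  1+0 = 1
  0+1 = 1
  0+0 = 0
  0+1 = 1
  0+1 = 1
  1+0 = 1
  1+1 = 0 carry 1
  0+1+1 = 0 carry 1
  0+1+1 = 0 carry 1
  1+1+1 = 1 carry 1
  0+1+1 = 0 carry 1
  1+0+1 = 0 carry 1
  0+0+1 = 1
  1+1 = 0 carry 1
  1+0+1 = 0 carry 1
  0+0+1 = 1
  1+0 = 1
  1+0 = 1

0b1110010010001110111110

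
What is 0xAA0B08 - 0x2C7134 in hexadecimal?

0x7D99D4

Subtract column by column in base 16:
  8-4 → 4
  0-3 → D (borrow)
  B-1-1 → 9
  0-7 → 9 (borrow)
  A-C-1 → D (borrow)
  A-2-1 → 7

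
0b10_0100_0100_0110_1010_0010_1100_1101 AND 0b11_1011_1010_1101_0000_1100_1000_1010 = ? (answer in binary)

0b100000000001000000000010001000

AND bit by bit (1 only where both bits are 1):
  100100010001101010001011001101
& 111011101011010000110010001010
= 100000000001000000000010001000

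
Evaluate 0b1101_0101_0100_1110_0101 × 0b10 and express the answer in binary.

Multiply each base-2 digit by 2, carrying:
  1×2 = 2 → write 0 carry 1
  0×2+1 = 1 → write 1
  1×2 = 2 → write 0 carry 1
  0×2+1 = 1 → write 1
  0×2 = 0 → write 0
  1×2 = 2 → write 0 carry 1
  1×2+1 = 3 → write 1 carry 1
  1×2+1 = 3 → write 1 carry 1
  0×2+1 = 1 → write 1
  0×2 = 0 → write 0
  1×2 = 2 → write 0 carry 1
  0×2+1 = 1 → write 1
  1×2 = 2 → write 0 carry 1
  0×2+1 = 1 → write 1
  1×2 = 2 → write 0 carry 1
  0×2+1 = 1 → write 1
  1×2 = 2 → write 0 carry 1
  0×2+1 = 1 → write 1
  1×2 = 2 → write 0 carry 1
  1×2+1 = 3 → write 1 carry 1
  remaining carry: 1

0b110101010100111001010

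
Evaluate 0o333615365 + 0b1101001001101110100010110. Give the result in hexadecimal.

0o333615365 = 0x36F1AF5 in hexadecimal.
0b1101001001101110100010110 = 0x1A4DD16 in hexadecimal.
Add column by column in base 16, right to left:
  5+6 = B
  F+1 = 0 carry 1
  A+D+1 = 8 carry 1
  1+D+1 = F
  F+4 = 3 carry 1
  6+A+1 = 1 carry 1
  3+1+1 = 5

0x513F80B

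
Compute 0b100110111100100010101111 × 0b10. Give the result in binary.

0b1001101111001000101011110

Multiply each base-2 digit by 2, carrying:
  1×2 = 2 → write 0 carry 1
  1×2+1 = 3 → write 1 carry 1
  1×2+1 = 3 → write 1 carry 1
  1×2+1 = 3 → write 1 carry 1
  0×2+1 = 1 → write 1
  1×2 = 2 → write 0 carry 1
  0×2+1 = 1 → write 1
  1×2 = 2 → write 0 carry 1
  0×2+1 = 1 → write 1
  0×2 = 0 → write 0
  0×2 = 0 → write 0
  1×2 = 2 → write 0 carry 1
  0×2+1 = 1 → write 1
  0×2 = 0 → write 0
  1×2 = 2 → write 0 carry 1
  1×2+1 = 3 → write 1 carry 1
  1×2+1 = 3 → write 1 carry 1
  1×2+1 = 3 → write 1 carry 1
  0×2+1 = 1 → write 1
  1×2 = 2 → write 0 carry 1
  1×2+1 = 3 → write 1 carry 1
  0×2+1 = 1 → write 1
  0×2 = 0 → write 0
  1×2 = 2 → write 0 carry 1
  remaining carry: 1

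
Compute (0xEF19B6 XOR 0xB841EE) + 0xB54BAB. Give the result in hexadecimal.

0x10CA403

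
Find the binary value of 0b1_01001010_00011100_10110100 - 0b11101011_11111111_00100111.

Subtract column by column in base 2:
  0-1 → 1 (borrow)
  0-1-1 → 0 (borrow)
  1-1-1 → 1 (borrow)
  0-0-1 → 1 (borrow)
  1-0-1 → 0
  1-1 → 0
  0-0 → 0
  1-0 → 1
  0-1 → 1 (borrow)
  0-1-1 → 0 (borrow)
  1-1-1 → 1 (borrow)
  1-1-1 → 1 (borrow)
  1-1-1 → 1 (borrow)
  0-1-1 → 0 (borrow)
  0-1-1 → 0 (borrow)
  0-1-1 → 0 (borrow)
  0-1-1 → 0 (borrow)
  1-1-1 → 1 (borrow)
  0-0-1 → 1 (borrow)
  1-1-1 → 1 (borrow)
  0-0-1 → 1 (borrow)
  0-1-1 → 0 (borrow)
  1-1-1 → 1 (borrow)
  0-1-1 → 0 (borrow)
  1-0-1 → 0

0b10111100001110110001101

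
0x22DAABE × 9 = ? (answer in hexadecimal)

Multiply each base-16 digit by 9, carrying:
  E×9 = 126 → write E carry 7
  B×9+7 = 106 → write A carry 6
  A×9+6 = 96 → write 0 carry 6
  A×9+6 = 96 → write 0 carry 6
  D×9+6 = 123 → write B carry 7
  2×9+7 = 25 → write 9 carry 1
  2×9+1 = 19 → write 3 carry 1
  remaining carry: 1

0x139B00AE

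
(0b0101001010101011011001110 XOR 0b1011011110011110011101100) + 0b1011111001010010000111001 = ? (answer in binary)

First 0b0101001010101011011001110 XOR 0b1011011110011110011101100 = 0b1110010100110101000100010.
Add column by column in base 2, right to left:
  0+1 = 1
  1+0 = 1
  0+0 = 0
  0+1 = 1
  0+1 = 1
  1+1 = 0 carry 1
  0+0+1 = 1
  0+0 = 0
  0+0 = 0
  1+0 = 1
  0+1 = 1
  1+0 = 1
  0+0 = 0
  1+1 = 0 carry 1
  1+0+1 = 0 carry 1
  0+1+1 = 0 carry 1
  0+0+1 = 1
  1+0 = 1
  0+1 = 1
  1+1 = 0 carry 1
  0+1+1 = 0 carry 1
  0+1+1 = 0 carry 1
  1+1+1 = 1 carry 1
  1+0+1 = 0 carry 1
  1+1+1 = 1 carry 1
  final carry 1

0b11010001110000111001011011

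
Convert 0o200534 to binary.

Each octal digit is 3 bits: 2=010 0=000 0=000 5=101 3=011 4=100.

0b10000000101011100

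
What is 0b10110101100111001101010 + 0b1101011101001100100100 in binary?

Add column by column in base 2, right to left:
  0+0 = 0
  1+0 = 1
  0+1 = 1
  1+0 = 1
  0+0 = 0
  1+1 = 0 carry 1
  1+0+1 = 0 carry 1
  0+0+1 = 1
  0+1 = 1
  1+1 = 0 carry 1
  1+0+1 = 0 carry 1
  1+0+1 = 0 carry 1
  0+1+1 = 0 carry 1
  0+0+1 = 1
  1+1 = 0 carry 1
  1+1+1 = 1 carry 1
  0+1+1 = 0 carry 1
  1+0+1 = 0 carry 1
  0+1+1 = 0 carry 1
  1+0+1 = 0 carry 1
  1+1+1 = 1 carry 1
  0+1+1 = 0 carry 1
  1+0+1 = 0 carry 1
  final carry 1

0b100100001010000110001110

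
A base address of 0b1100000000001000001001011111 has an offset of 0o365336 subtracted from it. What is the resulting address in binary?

0o365336 = 0b11110101011011110 in binary.
Subtract column by column in base 2:
  1-0 → 1
  1-1 → 0
  1-1 → 0
  1-1 → 0
  1-1 → 0
  0-0 → 0
  1-1 → 0
  0-1 → 1 (borrow)
  0-0-1 → 1 (borrow)
  1-1-1 → 1 (borrow)
  0-0-1 → 1 (borrow)
  0-1-1 → 0 (borrow)
  0-0-1 → 1 (borrow)
  0-1-1 → 0 (borrow)
  0-1-1 → 0 (borrow)
  1-1-1 → 1 (borrow)
  0-1-1 → 0 (borrow)
  0-0-1 → 1 (borrow)
  0-0-1 → 1 (borrow)
  0-0-1 → 1 (borrow)
  0-0-1 → 1 (borrow)
  0-0-1 → 1 (borrow)
  0-0-1 → 1 (borrow)
  0-0-1 → 1 (borrow)
  0-0-1 → 1 (borrow)
  0-0-1 → 1 (borrow)
  1-0-1 → 0
  1-0 → 1

0b1011111111101001011110000001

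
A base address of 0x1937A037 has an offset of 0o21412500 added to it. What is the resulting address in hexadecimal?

0x197DB577

0o21412500 = 0x461540 in hexadecimal.
Add column by column in base 16, right to left:
  7+0 = 7
  3+4 = 7
  0+5 = 5
  A+1 = B
  7+6 = D
  3+4 = 7
  9+0 = 9
  1+0 = 1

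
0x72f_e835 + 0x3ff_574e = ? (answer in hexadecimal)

0xb2f3f83

Add column by column in base 16, right to left:
  5+e = 3 carry 1
  3+4+1 = 8
  8+7 = f
  e+5 = 3 carry 1
  f+f+1 = f carry 1
  2+f+1 = 2 carry 1
  7+3+1 = b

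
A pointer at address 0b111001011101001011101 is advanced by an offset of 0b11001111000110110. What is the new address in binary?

Add column by column in base 2, right to left:
  1+0 = 1
  0+1 = 1
  1+1 = 0 carry 1
  1+0+1 = 0 carry 1
  1+1+1 = 1 carry 1
  0+1+1 = 0 carry 1
  1+0+1 = 0 carry 1
  0+0+1 = 1
  0+0 = 0
  1+1 = 0 carry 1
  0+1+1 = 0 carry 1
  1+1+1 = 1 carry 1
  1+1+1 = 1 carry 1
  1+0+1 = 0 carry 1
  0+0+1 = 1
  1+1 = 0 carry 1
  0+1+1 = 0 carry 1
  0+0+1 = 1
  1+0 = 1
  1+0 = 1
  1+0 = 1

0b111100101100010010011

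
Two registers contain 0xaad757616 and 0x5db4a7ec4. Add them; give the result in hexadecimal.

0x1088bff4da

Add column by column in base 16, right to left:
  6+4 = a
  1+c = d
  6+e = 4 carry 1
  7+7+1 = f
  5+a = f
  7+4 = b
  d+b = 8 carry 1
  a+d+1 = 8 carry 1
  a+5+1 = 0 carry 1
  final carry 1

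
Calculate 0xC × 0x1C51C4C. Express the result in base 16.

0x153D5390

Multiply each base-16 digit by 12, carrying:
  C×12 = 144 → write 0 carry 9
  4×12+9 = 57 → write 9 carry 3
  C×12+3 = 147 → write 3 carry 9
  1×12+9 = 21 → write 5 carry 1
  5×12+1 = 61 → write D carry 3
  C×12+3 = 147 → write 3 carry 9
  1×12+9 = 21 → write 5 carry 1
  remaining carry: 1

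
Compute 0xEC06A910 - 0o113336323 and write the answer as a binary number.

0xEC06A910 = 0b11101100000001101010100100010000 in binary.
0o113336323 = 0b1001011011011110011010011 in binary.
Subtract column by column in base 2:
  0-1 → 1 (borrow)
  0-1-1 → 0 (borrow)
  0-0-1 → 1 (borrow)
  0-0-1 → 1 (borrow)
  1-1-1 → 1 (borrow)
  0-0-1 → 1 (borrow)
  0-1-1 → 0 (borrow)
  0-1-1 → 0 (borrow)
  1-0-1 → 0
  0-0 → 0
  0-1 → 1 (borrow)
  1-1-1 → 1 (borrow)
  0-1-1 → 0 (borrow)
  1-1-1 → 1 (borrow)
  0-0-1 → 1 (borrow)
  1-1-1 → 1 (borrow)
  0-1-1 → 0 (borrow)
  1-0-1 → 0
  1-1 → 0
  0-1 → 1 (borrow)
  0-0-1 → 1 (borrow)
  0-1-1 → 0 (borrow)
  0-0-1 → 1 (borrow)
  0-0-1 → 1 (borrow)
  0-1-1 → 0 (borrow)
  0-0-1 → 1 (borrow)
  1-0-1 → 0
  1-0 → 1
  0-0 → 0
  1-0 → 1
  1-0 → 1
  1-0 → 1

0b11101010110110001110110000111101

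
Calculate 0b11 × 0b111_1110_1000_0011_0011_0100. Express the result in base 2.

0b1011110111000100110011100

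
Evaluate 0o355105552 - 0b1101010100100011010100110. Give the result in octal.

0b1101010100100011010100110 = 0o152443246 in octal.
Subtract column by column in base 8:
  2-6 → 4 (borrow)
  5-4-1 → 0
  5-2 → 3
  5-3 → 2
  0-4 → 4 (borrow)
  1-4-1 → 4 (borrow)
  5-2-1 → 2
  5-5 → 0
  3-1 → 2

0o202442304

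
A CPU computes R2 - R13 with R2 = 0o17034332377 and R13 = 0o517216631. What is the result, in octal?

0o16315113546

Subtract column by column in base 8:
  7-1 → 6
  7-3 → 4
  3-6 → 5 (borrow)
  2-6-1 → 3 (borrow)
  3-1-1 → 1
  3-2 → 1
  4-7 → 5 (borrow)
  3-1-1 → 1
  0-5 → 3 (borrow)
  7-0-1 → 6
  1-0 → 1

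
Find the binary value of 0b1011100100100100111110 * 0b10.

Multiply each base-2 digit by 2, carrying:
  0×2 = 0 → write 0
  1×2 = 2 → write 0 carry 1
  1×2+1 = 3 → write 1 carry 1
  1×2+1 = 3 → write 1 carry 1
  1×2+1 = 3 → write 1 carry 1
  1×2+1 = 3 → write 1 carry 1
  0×2+1 = 1 → write 1
  0×2 = 0 → write 0
  1×2 = 2 → write 0 carry 1
  0×2+1 = 1 → write 1
  0×2 = 0 → write 0
  1×2 = 2 → write 0 carry 1
  0×2+1 = 1 → write 1
  0×2 = 0 → write 0
  1×2 = 2 → write 0 carry 1
  0×2+1 = 1 → write 1
  0×2 = 0 → write 0
  1×2 = 2 → write 0 carry 1
  1×2+1 = 3 → write 1 carry 1
  1×2+1 = 3 → write 1 carry 1
  0×2+1 = 1 → write 1
  1×2 = 2 → write 0 carry 1
  remaining carry: 1

0b10111001001001001111100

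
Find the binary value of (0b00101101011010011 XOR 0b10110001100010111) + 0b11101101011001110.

First 0b00101101011010011 XOR 0b10110001100010111 = 0b10011100111000100.
Add column by column in base 2, right to left:
  0+0 = 0
  0+1 = 1
  1+1 = 0 carry 1
  0+1+1 = 0 carry 1
  0+0+1 = 1
  0+0 = 0
  1+1 = 0 carry 1
  1+1+1 = 1 carry 1
  1+0+1 = 0 carry 1
  0+1+1 = 0 carry 1
  0+0+1 = 1
  1+1 = 0 carry 1
  1+1+1 = 1 carry 1
  1+0+1 = 0 carry 1
  0+1+1 = 0 carry 1
  0+1+1 = 0 carry 1
  1+1+1 = 1 carry 1
  final carry 1

0b110001010010010010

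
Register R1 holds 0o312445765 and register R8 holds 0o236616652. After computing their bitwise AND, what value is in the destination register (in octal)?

0o212404640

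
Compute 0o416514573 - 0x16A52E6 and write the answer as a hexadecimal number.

0o416514573 = 0x43A997B in hexadecimal.
Subtract column by column in base 16:
  B-6 → 5
  7-E → 9 (borrow)
  9-2-1 → 6
  9-5 → 4
  A-A → 0
  3-6 → D (borrow)
  4-1-1 → 2

0x2D04695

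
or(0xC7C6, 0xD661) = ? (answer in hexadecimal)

0xD7E7

OR each hex digit independently (no carries):
  C|D=D, 7|6=7, C|6=E, 6|1=7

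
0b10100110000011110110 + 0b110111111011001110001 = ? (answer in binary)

Add column by column in base 2, right to left:
  0+1 = 1
  1+0 = 1
  1+0 = 1
  0+0 = 0
  1+1 = 0 carry 1
  1+1+1 = 1 carry 1
  1+1+1 = 1 carry 1
  1+0+1 = 0 carry 1
  0+0+1 = 1
  0+1 = 1
  0+1 = 1
  0+0 = 0
  0+1 = 1
  1+1 = 0 carry 1
  1+1+1 = 1 carry 1
  0+1+1 = 0 carry 1
  0+1+1 = 0 carry 1
  1+1+1 = 1 carry 1
  0+0+1 = 1
  1+1 = 0 carry 1
  0+1+1 = 0 carry 1
  final carry 1

0b1001100101011101100111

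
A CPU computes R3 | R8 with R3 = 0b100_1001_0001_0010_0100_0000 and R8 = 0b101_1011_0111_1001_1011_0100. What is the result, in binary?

OR bit by bit (1 where either bit is 1):
  10010010001001001000000
| 10110110111100110110100
= 10110110111101111110100

0b10110110111101111110100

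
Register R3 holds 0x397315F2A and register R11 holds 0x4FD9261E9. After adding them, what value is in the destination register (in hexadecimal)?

0x894C3C113

Add column by column in base 16, right to left:
  A+9 = 3 carry 1
  2+E+1 = 1 carry 1
  F+1+1 = 1 carry 1
  5+6+1 = C
  1+2 = 3
  3+9 = C
  7+D = 4 carry 1
  9+F+1 = 9 carry 1
  3+4+1 = 8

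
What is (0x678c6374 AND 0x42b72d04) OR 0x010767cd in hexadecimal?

0x438767cd

0x678c6374 AND 0x42b72d04 = 0x42842104.
Then OR with 0x010767cd.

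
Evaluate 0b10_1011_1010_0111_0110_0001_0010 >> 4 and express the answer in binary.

0b1010111010011101100001

Right shift by 4: drop the 4 least-significant bits.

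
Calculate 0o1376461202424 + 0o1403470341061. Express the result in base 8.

0o3002151543505

Add column by column in base 8, right to left:
  4+1 = 5
  2+6 = 0 carry 1
  4+0+1 = 5
  2+1 = 3
  0+4 = 4
  2+3 = 5
  1+0 = 1
  6+7 = 5 carry 1
  4+4+1 = 1 carry 1
  6+3+1 = 2 carry 1
  7+0+1 = 0 carry 1
  3+4+1 = 0 carry 1
  1+1+1 = 3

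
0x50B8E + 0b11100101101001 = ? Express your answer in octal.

0o1242367

0x50B8E = 0o1205616 in octal.
0b11100101101001 = 0o34551 in octal.
Add column by column in base 8, right to left:
  6+1 = 7
  1+5 = 6
  6+5 = 3 carry 1
  5+4+1 = 2 carry 1
  0+3+1 = 4
  2+0 = 2
  1+0 = 1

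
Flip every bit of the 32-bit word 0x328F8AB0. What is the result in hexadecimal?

0xCD70754F

Each hex digit d becomes F−d:
  3→C, 2→D, 8→7, F→0, 8→7, A→5, B→4, 0→F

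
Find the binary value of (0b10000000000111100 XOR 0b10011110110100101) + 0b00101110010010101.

0b1001101000101110

First 0b10000000000111100 XOR 0b10011110110100101 = 0b00011110110011001.
Add column by column in base 2, right to left:
  1+1 = 0 carry 1
  0+0+1 = 1
  0+1 = 1
  1+0 = 1
  1+1 = 0 carry 1
  0+0+1 = 1
  0+0 = 0
  1+1 = 0 carry 1
  1+0+1 = 0 carry 1
  0+0+1 = 1
  1+1 = 0 carry 1
  1+1+1 = 1 carry 1
  1+1+1 = 1 carry 1
  1+0+1 = 0 carry 1
  0+1+1 = 0 carry 1
  final carry 1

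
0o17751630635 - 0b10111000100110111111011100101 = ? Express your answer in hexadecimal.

0x6893b2b8

0o17751630635 = 0x7fa7319d in hexadecimal.
0b10111000100110111111011100101 = 0x17137ee5 in hexadecimal.
Subtract column by column in base 16:
  d-5 → 8
  9-e → b (borrow)
  1-e-1 → 2 (borrow)
  3-7-1 → b (borrow)
  7-3-1 → 3
  a-1 → 9
  f-7 → 8
  7-1 → 6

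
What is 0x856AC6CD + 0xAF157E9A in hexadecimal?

Add column by column in base 16, right to left:
  D+A = 7 carry 1
  C+9+1 = 6 carry 1
  6+E+1 = 5 carry 1
  C+7+1 = 4 carry 1
  A+5+1 = 0 carry 1
  6+1+1 = 8
  5+F = 4 carry 1
  8+A+1 = 3 carry 1
  final carry 1

0x134804567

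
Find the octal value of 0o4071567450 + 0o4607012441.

Add column by column in base 8, right to left:
  0+1 = 1
  5+4 = 1 carry 1
  4+4+1 = 1 carry 1
  7+2+1 = 2 carry 1
  6+1+1 = 0 carry 1
  5+0+1 = 6
  1+7 = 0 carry 1
  7+0+1 = 0 carry 1
  0+6+1 = 7
  4+4 = 0 carry 1
  final carry 1

0o10700602111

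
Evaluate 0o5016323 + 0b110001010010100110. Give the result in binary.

0b101110011000101111001

0o5016323 = 0b101000001110011010011 in binary.
Add column by column in base 2, right to left:
  1+0 = 1
  1+1 = 0 carry 1
  0+1+1 = 0 carry 1
  0+0+1 = 1
  1+0 = 1
  0+1 = 1
  1+0 = 1
  1+1 = 0 carry 1
  0+0+1 = 1
  0+0 = 0
  1+1 = 0 carry 1
  1+0+1 = 0 carry 1
  1+1+1 = 1 carry 1
  0+0+1 = 1
  0+0 = 0
  0+0 = 0
  0+1 = 1
  0+1 = 1
  1+0 = 1
  0+0 = 0
  1+0 = 1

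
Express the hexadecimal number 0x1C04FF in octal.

0o7002377

Expand each hex digit to 4 bits: 1=0001 C=1100 0=0000 4=0100 F=1111 F=1111.
Group the bits in threes: 111 000 000 010 011 111 111 → 7002377.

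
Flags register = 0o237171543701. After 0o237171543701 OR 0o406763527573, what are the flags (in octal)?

OR each oct digit independently (no carries):
  2|4=6, 3|0=3, 7|6=7, 1|7=7, 7|6=7, 1|3=3, 5|5=5, 4|2=6, 3|7=7, 7|5=7, 0|7=7, 1|3=3

0o637773567773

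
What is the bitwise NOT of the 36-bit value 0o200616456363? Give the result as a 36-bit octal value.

0o577161321414

Each oct digit d becomes 7−d:
  2→5, 0→7, 0→7, 6→1, 1→6, 6→1, 4→3, 5→2, 6→1, 3→4, 6→1, 3→4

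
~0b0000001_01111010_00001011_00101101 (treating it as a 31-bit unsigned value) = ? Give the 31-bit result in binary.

0b1111110100001011111010011010010

Invert each bit: 0000001011110100000101100101101 → 1111110100001011111010011010010.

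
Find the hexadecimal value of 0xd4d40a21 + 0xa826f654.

0x17cfb0075

Add column by column in base 16, right to left:
  1+4 = 5
  2+5 = 7
  a+6 = 0 carry 1
  0+f+1 = 0 carry 1
  4+6+1 = b
  d+2 = f
  4+8 = c
  d+a = 7 carry 1
  final carry 1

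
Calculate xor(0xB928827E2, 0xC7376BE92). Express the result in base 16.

XOR each hex digit independently (no carries):
  B^C=7, 9^7=E, 2^3=1, 8^7=F, 8^6=E, 2^B=9, 7^E=9, E^9=7, 2^2=0

0x7E1FE9970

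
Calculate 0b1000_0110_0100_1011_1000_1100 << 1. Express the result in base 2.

0b1000011001001011100011000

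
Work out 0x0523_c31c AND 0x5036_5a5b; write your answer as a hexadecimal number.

AND each hex digit independently (no carries):
  0&5=0, 5&0=0, 2&3=2, 3&6=2, c&5=4, 3&a=2, 1&5=1, c&b=8

0x00224218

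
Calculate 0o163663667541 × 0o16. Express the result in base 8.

0o3125726013516

Multiply each base-8 digit by 14, carrying:
  1×14 = 14 → write 6 carry 1
  4×14+1 = 57 → write 1 carry 7
  5×14+7 = 77 → write 5 carry 9
  7×14+9 = 107 → write 3 carry 13
  6×14+13 = 97 → write 1 carry 12
  6×14+12 = 96 → write 0 carry 12
  3×14+12 = 54 → write 6 carry 6
  6×14+6 = 90 → write 2 carry 11
  6×14+11 = 95 → write 7 carry 11
  3×14+11 = 53 → write 5 carry 6
  6×14+6 = 90 → write 2 carry 11
  1×14+11 = 25 → write 1 carry 3
  remaining carry: 3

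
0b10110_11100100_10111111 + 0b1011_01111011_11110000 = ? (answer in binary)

Add column by column in base 2, right to left:
  1+0 = 1
  1+0 = 1
  1+0 = 1
  1+0 = 1
  1+1 = 0 carry 1
  1+1+1 = 1 carry 1
  0+1+1 = 0 carry 1
  1+1+1 = 1 carry 1
  0+1+1 = 0 carry 1
  0+1+1 = 0 carry 1
  1+0+1 = 0 carry 1
  0+1+1 = 0 carry 1
  0+1+1 = 0 carry 1
  1+1+1 = 1 carry 1
  1+1+1 = 1 carry 1
  1+0+1 = 0 carry 1
  0+1+1 = 0 carry 1
  1+1+1 = 1 carry 1
  1+0+1 = 0 carry 1
  0+1+1 = 0 carry 1
  1+0+1 = 0 carry 1
  final carry 1

0b1000100110000010101111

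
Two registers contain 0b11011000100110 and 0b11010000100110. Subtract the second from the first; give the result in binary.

Subtract column by column in base 2:
  0-0 → 0
  1-1 → 0
  1-1 → 0
  0-0 → 0
  0-0 → 0
  1-1 → 0
  0-0 → 0
  0-0 → 0
  0-0 → 0
  1-0 → 1
  1-1 → 0
  0-0 → 0
  1-1 → 0
  1-1 → 0

0b1000000000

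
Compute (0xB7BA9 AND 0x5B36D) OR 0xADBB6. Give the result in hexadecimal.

0xB7BA9 AND 0x5B36D = 0x13329.
Then OR with 0xADBB6.

0xBFBBF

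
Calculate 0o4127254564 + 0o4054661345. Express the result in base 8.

Add column by column in base 8, right to left:
  4+5 = 1 carry 1
  6+4+1 = 3 carry 1
  5+3+1 = 1 carry 1
  4+1+1 = 6
  5+6 = 3 carry 1
  2+6+1 = 1 carry 1
  7+4+1 = 4 carry 1
  2+5+1 = 0 carry 1
  1+0+1 = 2
  4+4 = 0 carry 1
  final carry 1

0o10204136131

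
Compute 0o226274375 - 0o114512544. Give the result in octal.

Subtract column by column in base 8:
  5-4 → 1
  7-4 → 3
  3-5 → 6 (borrow)
  4-2-1 → 1
  7-1 → 6
  2-5 → 5 (borrow)
  6-4-1 → 1
  2-1 → 1
  2-1 → 1

0o111561631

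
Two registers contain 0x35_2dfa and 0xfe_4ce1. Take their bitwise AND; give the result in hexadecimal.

0x340ce0

AND each hex digit independently (no carries):
  3&f=3, 5&e=4, 2&4=0, d&c=c, f&e=e, a&1=0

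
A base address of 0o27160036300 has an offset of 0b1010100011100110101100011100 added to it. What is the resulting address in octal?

0b1010100011100110101100011100 = 0o1243465434 in octal.
Add column by column in base 8, right to left:
  0+4 = 4
  0+3 = 3
  3+4 = 7
  6+5 = 3 carry 1
  3+6+1 = 2 carry 1
  0+4+1 = 5
  0+3 = 3
  6+4 = 2 carry 1
  1+2+1 = 4
  7+1 = 0 carry 1
  2+0+1 = 3

0o30423523734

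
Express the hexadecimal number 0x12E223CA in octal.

Expand each hex digit to 4 bits: 1=0001 2=0010 E=1110 2=0010 2=0010 3=0011 C=1100 A=1010.
Group the bits in threes: 010 010 111 000 100 010 001 111 001 010 → 2270421712.

0o2270421712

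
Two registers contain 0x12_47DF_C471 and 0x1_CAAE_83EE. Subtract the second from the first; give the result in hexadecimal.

Subtract column by column in base 16:
  1-E → 3 (borrow)
  7-E-1 → 8 (borrow)
  4-3-1 → 0
  C-8 → 4
  F-E → 1
  D-A → 3
  7-A → D (borrow)
  4-C-1 → 7 (borrow)
  2-1-1 → 0
  1-0 → 1

0x107D314083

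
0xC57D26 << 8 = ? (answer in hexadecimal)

0xC57D2600

Shifting left by 8 bits = 2 hex digits: append 2 zeros.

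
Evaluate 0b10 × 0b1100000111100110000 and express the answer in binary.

Multiply each base-2 digit by 2, carrying:
  0×2 = 0 → write 0
  0×2 = 0 → write 0
  0×2 = 0 → write 0
  0×2 = 0 → write 0
  1×2 = 2 → write 0 carry 1
  1×2+1 = 3 → write 1 carry 1
  0×2+1 = 1 → write 1
  0×2 = 0 → write 0
  1×2 = 2 → write 0 carry 1
  1×2+1 = 3 → write 1 carry 1
  1×2+1 = 3 → write 1 carry 1
  1×2+1 = 3 → write 1 carry 1
  0×2+1 = 1 → write 1
  0×2 = 0 → write 0
  0×2 = 0 → write 0
  0×2 = 0 → write 0
  0×2 = 0 → write 0
  1×2 = 2 → write 0 carry 1
  1×2+1 = 3 → write 1 carry 1
  remaining carry: 1

0b11000001111001100000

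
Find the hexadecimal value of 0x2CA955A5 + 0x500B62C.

0x31AA0BD1

Add column by column in base 16, right to left:
  5+C = 1 carry 1
  A+2+1 = D
  5+6 = B
  5+B = 0 carry 1
  9+0+1 = A
  A+0 = A
  C+5 = 1 carry 1
  2+0+1 = 3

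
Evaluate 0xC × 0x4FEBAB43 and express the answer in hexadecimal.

0x3BF0C0724

Multiply each base-16 digit by 12, carrying:
  3×12 = 36 → write 4 carry 2
  4×12+2 = 50 → write 2 carry 3
  B×12+3 = 135 → write 7 carry 8
  A×12+8 = 128 → write 0 carry 8
  B×12+8 = 140 → write C carry 8
  E×12+8 = 176 → write 0 carry 11
  F×12+11 = 191 → write F carry 11
  4×12+11 = 59 → write B carry 3
  remaining carry: 3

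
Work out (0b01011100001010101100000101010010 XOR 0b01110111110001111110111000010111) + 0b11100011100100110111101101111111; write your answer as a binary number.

First 0b01011100001010101100000101010010 XOR 0b01110111110001111110111000010111 = 0b00101011111011010010111101000101.
Add column by column in base 2, right to left:
  1+1 = 0 carry 1
  0+1+1 = 0 carry 1
  1+1+1 = 1 carry 1
  0+1+1 = 0 carry 1
  0+1+1 = 0 carry 1
  0+1+1 = 0 carry 1
  1+1+1 = 1 carry 1
  0+0+1 = 1
  1+1 = 0 carry 1
  1+1+1 = 1 carry 1
  1+0+1 = 0 carry 1
  1+1+1 = 1 carry 1
  0+1+1 = 0 carry 1
  1+1+1 = 1 carry 1
  0+1+1 = 0 carry 1
  0+0+1 = 1
  1+1 = 0 carry 1
  0+1+1 = 0 carry 1
  1+0+1 = 0 carry 1
  1+0+1 = 0 carry 1
  0+1+1 = 0 carry 1
  1+0+1 = 0 carry 1
  1+0+1 = 0 carry 1
  1+1+1 = 1 carry 1
  1+1+1 = 1 carry 1
  1+1+1 = 1 carry 1
  0+0+1 = 1
  1+0 = 1
  0+0 = 0
  1+1 = 0 carry 1
  0+1+1 = 0 carry 1
  0+1+1 = 0 carry 1
  final carry 1

0b100001111100000001010101011000100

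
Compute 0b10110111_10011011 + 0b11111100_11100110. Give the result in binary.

0b11011010010000001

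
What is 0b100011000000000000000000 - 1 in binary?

The trailing 18 digits are 0, so subtracting 1 borrows through: they become 1 and the next digit up decrements.

0b100010111111111111111111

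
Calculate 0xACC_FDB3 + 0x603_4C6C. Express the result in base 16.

0x10D04A1F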